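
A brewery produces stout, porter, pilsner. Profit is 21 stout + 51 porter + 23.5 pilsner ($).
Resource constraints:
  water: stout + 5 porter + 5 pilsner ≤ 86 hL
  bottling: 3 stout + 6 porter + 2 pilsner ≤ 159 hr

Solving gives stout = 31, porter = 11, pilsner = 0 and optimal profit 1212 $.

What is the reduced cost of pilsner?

-3.5

Both water and bottling are binding at x*.
Dual feasibility on the basic columns requires 1·y_water + 3·y_bottling = 21, 5·y_water + 6·y_bottling = 51.
→ y_water = 3 and y_bottling = 6.
Reduced cost of pilsner: c₃ − yᵀa₃ = 23.5 − (3·5 + 6·2) = 23.5 − 27 = -3.5.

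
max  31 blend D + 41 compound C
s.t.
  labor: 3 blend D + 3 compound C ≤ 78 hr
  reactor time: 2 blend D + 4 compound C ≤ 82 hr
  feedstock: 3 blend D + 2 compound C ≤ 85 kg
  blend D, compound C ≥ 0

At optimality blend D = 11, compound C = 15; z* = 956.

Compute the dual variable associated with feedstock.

At the optimum: labor uses 78 of 78 (binding); reactor time uses 82 of 82 (binding); feedstock uses 63 of 85 (slack = 22).
Slack constraints have shadow price 0 (complementary slackness).
Dual feasibility on the basic columns requires 3·y_labor + 2·y_reactor time = 31, 3·y_labor + 4·y_reactor time = 41.
→ y_labor = 7 and y_reactor time = 5.
Shadow price of feedstock = 0.

0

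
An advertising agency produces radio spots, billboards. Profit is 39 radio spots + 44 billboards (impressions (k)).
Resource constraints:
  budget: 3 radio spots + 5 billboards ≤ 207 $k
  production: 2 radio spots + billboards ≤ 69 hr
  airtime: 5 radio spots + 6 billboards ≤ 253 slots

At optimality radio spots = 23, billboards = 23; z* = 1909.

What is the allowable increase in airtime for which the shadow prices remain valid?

Binding constraints: production, airtime. The basis is B = [[2,1],[5,6]] with det 7.
Per unit increase in airtime, x* moves by d = (-0.1429, 0.2857).
The basis stays optimal until budget becomes binding; allowable increase = 23 slots.

23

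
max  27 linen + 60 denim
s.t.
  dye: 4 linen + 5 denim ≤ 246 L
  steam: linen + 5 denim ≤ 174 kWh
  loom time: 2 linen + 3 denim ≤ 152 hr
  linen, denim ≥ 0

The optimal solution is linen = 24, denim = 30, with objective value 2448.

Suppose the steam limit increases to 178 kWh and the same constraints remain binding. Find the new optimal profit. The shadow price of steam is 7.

Δb = 4, so new z* = 2448 + (7)·(4) = 2448 + 28 = 2476.

2476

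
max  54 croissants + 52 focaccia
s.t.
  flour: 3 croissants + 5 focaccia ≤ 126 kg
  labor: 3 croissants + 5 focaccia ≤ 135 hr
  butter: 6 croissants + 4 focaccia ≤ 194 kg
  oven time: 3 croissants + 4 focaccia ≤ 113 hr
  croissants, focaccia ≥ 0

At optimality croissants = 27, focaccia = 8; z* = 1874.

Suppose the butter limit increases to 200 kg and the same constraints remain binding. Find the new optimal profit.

1904

Binding: butter and oven time. Non-binding: flour (5 unused), labor (14 unused).
By complementary slackness, y = 0 for the non-binding constraints.
Dual feasibility on the basic columns requires 6·y_butter + 3·y_oven time = 54, 4·y_butter + 4·y_oven time = 52.
This yields shadow prices y_butter = 5, y_oven time = 8.
Δz = y_butter·Δb = 5 × (6) = 30, so new z* = 1874 + 30 = 1904.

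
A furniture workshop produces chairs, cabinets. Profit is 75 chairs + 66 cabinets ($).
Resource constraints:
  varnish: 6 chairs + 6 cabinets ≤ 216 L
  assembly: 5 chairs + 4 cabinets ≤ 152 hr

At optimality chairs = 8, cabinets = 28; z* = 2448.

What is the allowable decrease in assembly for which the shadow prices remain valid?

Binding constraints: varnish, assembly. The basis is B = [[6,6],[5,4]] with det -6.
Per unit decrease in assembly, x* moves by d = (-1, 1).
The basis stays optimal until chairs reaches 0; allowable decrease = 8 hr.

8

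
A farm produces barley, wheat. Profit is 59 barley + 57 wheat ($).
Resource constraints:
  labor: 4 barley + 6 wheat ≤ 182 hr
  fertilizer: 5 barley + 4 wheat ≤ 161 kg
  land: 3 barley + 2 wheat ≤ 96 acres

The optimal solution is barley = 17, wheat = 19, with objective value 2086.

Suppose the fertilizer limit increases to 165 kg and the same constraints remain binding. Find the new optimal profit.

At the optimum: labor uses 182 of 182 (binding); fertilizer uses 161 of 161 (binding); land uses 89 of 96 (slack = 7).
Slack constraints have shadow price 0 (complementary slackness).
From A_Bᵀ y = c: 4·y_labor + 5·y_fertilizer = 59; 6·y_labor + 4·y_fertilizer = 57.
This yields shadow prices y_labor = 3.5, y_fertilizer = 9.
Δz = y_fertilizer·Δb = 9 × (4) = 36, so new z* = 2086 + 36 = 2122.

2122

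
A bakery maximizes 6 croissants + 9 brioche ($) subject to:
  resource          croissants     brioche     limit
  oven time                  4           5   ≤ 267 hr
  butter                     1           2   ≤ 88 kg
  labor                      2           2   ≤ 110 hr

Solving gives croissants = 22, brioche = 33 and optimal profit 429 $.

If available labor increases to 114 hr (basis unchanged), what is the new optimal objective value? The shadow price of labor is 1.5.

435

Δb = 4, so new z* = 429 + (1.5)·(4) = 429 + 6 = 435.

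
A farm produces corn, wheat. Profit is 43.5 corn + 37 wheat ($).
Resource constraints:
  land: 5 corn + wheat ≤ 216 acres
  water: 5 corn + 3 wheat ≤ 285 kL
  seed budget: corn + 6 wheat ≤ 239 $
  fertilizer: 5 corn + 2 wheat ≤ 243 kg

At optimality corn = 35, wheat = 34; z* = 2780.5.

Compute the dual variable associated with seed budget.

Binding: seed budget and fertilizer. Non-binding: land (7 unused), water (8 unused).
By complementary slackness, y = 0 for the non-binding constraints.
Dual feasibility on the basic columns requires 1·y_seed budget + 5·y_fertilizer = 43.5, 6·y_seed budget + 2·y_fertilizer = 37.
This yields shadow prices y_seed budget = 3.5, y_fertilizer = 8.
Shadow price of seed budget = 3.5.

3.5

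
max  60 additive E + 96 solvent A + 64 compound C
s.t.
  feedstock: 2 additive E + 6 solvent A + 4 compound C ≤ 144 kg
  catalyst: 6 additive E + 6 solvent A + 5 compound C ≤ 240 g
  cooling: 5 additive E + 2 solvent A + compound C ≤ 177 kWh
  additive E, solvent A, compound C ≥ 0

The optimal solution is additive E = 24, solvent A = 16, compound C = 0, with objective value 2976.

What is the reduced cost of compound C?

-7

Check each constraint at x*: feedstock 144/144 (tight); catalyst 240/240 (tight); cooling 152/177 (slack 25).
Slack constraints have shadow price 0 (complementary slackness).
Dual feasibility on the basic columns requires 2·y_feedstock + 6·y_catalyst = 60, 6·y_feedstock + 6·y_catalyst = 96.
This yields shadow prices y_feedstock = 9, y_catalyst = 7.
Reduced cost of compound C: c₃ − yᵀa₃ = 64 − (9·4 + 7·5) = 64 − 71 = -7.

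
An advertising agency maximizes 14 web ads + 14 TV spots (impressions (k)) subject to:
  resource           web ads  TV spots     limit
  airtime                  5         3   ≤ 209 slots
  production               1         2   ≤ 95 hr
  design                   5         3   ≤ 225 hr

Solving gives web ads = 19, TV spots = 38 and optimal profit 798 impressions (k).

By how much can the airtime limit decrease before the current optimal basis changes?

Binding constraints: airtime, production. The basis is B = [[5,3],[1,2]] with det 7.
Per unit decrease in airtime, x* moves by d = (-0.2857, 0.1429).
The basis stays optimal until web ads reaches 0; allowable decrease = 66.5 slots.

66.5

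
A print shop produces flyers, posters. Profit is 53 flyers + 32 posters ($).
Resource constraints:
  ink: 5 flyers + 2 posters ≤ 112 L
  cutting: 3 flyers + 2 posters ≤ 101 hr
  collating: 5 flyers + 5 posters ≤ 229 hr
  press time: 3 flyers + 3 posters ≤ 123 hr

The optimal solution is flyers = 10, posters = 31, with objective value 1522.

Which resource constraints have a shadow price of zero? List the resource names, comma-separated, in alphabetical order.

collating, cutting

ink: 112/112 (binding)
cutting: 92/101 (slack 9)
collating: 205/229 (slack 24)
press time: 123/123 (binding)
By complementary slackness, a constraint with positive slack has shadow price 0 → collating, cutting.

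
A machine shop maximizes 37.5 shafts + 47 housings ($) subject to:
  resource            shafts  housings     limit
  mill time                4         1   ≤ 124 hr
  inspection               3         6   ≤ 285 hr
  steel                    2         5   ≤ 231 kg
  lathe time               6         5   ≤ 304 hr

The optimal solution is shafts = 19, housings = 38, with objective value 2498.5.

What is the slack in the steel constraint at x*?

3

steel used = 2·19 + 5·38 = 228; slack = 231 − 228 = 3.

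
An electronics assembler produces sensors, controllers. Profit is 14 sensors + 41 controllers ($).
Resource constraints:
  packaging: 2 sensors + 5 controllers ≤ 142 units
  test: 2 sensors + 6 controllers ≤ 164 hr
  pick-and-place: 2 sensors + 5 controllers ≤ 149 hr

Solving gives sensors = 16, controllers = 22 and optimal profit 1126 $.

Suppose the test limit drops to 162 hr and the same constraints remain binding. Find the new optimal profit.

Check each constraint at x*: packaging 142/142 (tight); test 164/164 (tight); pick-and-place 142/149 (slack 7).
Slack constraints have shadow price 0 (complementary slackness).
Dual feasibility on the basic columns requires 2·y_packaging + 2·y_test = 14, 5·y_packaging + 6·y_test = 41.
Solving: y_packaging = 1, y_test = 6.
Δz = y_test·Δb = 6 × (-2) = -12, so new z* = 1126 − 12 = 1114.

1114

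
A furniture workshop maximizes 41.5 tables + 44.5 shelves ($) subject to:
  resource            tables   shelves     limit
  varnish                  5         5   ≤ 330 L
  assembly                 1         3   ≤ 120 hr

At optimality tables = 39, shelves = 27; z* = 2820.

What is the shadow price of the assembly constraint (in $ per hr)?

1.5

Both varnish and assembly are binding at x*.
From A_Bᵀ y = c: 5·y_varnish + 1·y_assembly = 41.5; 5·y_varnish + 3·y_assembly = 44.5.
This yields shadow prices y_varnish = 8, y_assembly = 1.5.
Shadow price of assembly = 1.5.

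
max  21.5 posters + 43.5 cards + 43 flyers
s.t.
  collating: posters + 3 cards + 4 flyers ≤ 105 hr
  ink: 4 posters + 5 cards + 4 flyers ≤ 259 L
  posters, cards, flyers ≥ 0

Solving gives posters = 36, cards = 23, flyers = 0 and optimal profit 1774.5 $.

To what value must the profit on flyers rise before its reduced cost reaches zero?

50

Check each constraint at x*: collating 105/105 (tight); ink 259/259 (tight).
Dual feasibility on the basic columns requires 1·y_collating + 4·y_ink = 21.5, 3·y_collating + 5·y_ink = 43.5.
→ y_collating = 9.5 and y_ink = 3.
flyers enters the basis when its profit ≥ yᵀa₃ = 9.5·4 + 3·4 = 50.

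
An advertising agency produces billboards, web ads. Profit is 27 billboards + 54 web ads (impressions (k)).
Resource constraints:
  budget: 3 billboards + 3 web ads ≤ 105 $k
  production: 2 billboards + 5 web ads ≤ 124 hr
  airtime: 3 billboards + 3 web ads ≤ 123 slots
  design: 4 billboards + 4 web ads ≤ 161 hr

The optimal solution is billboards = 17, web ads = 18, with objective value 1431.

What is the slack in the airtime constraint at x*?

airtime used = 3·17 + 3·18 = 105; slack = 123 − 105 = 18.

18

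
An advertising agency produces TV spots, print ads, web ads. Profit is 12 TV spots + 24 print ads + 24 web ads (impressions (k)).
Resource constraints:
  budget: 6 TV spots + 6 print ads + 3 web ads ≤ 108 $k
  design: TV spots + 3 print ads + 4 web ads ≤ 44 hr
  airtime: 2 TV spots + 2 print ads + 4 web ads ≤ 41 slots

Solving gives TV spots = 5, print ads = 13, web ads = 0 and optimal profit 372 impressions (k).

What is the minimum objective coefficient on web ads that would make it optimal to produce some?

27

Check each constraint at x*: budget 108/108 (tight); design 44/44 (tight); airtime 36/41 (slack 5).
Since airtime is not tight, its dual is 0.
From A_Bᵀ y = c: 6·y_budget + 1·y_design = 12; 6·y_budget + 3·y_design = 24.
This yields shadow prices y_budget = 1, y_design = 6.
web ads enters the basis when its profit ≥ yᵀa₃ = 1·3 + 6·4 = 27.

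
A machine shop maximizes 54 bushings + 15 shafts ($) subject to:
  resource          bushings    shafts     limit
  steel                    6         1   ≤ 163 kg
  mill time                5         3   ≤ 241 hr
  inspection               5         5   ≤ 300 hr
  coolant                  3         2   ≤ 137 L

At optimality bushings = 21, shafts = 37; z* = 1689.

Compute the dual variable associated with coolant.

Check each constraint at x*: steel 163/163 (tight); mill time 216/241 (slack 25); inspection 290/300 (slack 10); coolant 137/137 (tight).
By complementary slackness, y = 0 for the non-binding constraints.
From A_Bᵀ y = c: 6·y_steel + 3·y_coolant = 54; 1·y_steel + 2·y_coolant = 15.
This yields shadow prices y_steel = 7, y_coolant = 4.
Shadow price of coolant = 4.

4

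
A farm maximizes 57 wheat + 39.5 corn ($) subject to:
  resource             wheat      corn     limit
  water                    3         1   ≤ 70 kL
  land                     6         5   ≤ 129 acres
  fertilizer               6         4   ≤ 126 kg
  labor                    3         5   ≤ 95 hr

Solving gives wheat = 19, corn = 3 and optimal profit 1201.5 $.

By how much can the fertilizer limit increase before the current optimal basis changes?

3

Binding constraints: land, fertilizer. The basis is B = [[6,5],[6,4]] with det -6.
Per unit increase in fertilizer, x* moves by d = (0.8333, -1).
The basis stays optimal until corn reaches 0; allowable increase = 3 kg.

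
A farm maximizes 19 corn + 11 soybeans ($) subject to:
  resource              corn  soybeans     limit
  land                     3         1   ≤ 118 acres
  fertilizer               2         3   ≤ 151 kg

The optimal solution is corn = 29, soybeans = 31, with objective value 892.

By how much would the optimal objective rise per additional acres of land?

5

Check each constraint at x*: land 118/118 (tight); fertilizer 151/151 (tight).
Dual feasibility on the basic columns requires 3·y_land + 2·y_fertilizer = 19, 1·y_land + 3·y_fertilizer = 11.
Solving: y_land = 5, y_fertilizer = 2.
Shadow price of land = 5.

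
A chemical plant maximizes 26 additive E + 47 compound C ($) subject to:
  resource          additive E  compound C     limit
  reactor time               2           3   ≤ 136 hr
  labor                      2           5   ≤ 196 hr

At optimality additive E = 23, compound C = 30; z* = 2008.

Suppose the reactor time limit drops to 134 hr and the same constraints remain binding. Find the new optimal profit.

1990

Check each constraint at x*: reactor time 136/136 (tight); labor 196/196 (tight).
Dual feasibility on the basic columns requires 2·y_reactor time + 2·y_labor = 26, 3·y_reactor time + 5·y_labor = 47.
→ y_reactor time = 9 and y_labor = 4.
Δz = y_reactor time·Δb = 9 × (-2) = -18, so new z* = 2008 − 18 = 1990.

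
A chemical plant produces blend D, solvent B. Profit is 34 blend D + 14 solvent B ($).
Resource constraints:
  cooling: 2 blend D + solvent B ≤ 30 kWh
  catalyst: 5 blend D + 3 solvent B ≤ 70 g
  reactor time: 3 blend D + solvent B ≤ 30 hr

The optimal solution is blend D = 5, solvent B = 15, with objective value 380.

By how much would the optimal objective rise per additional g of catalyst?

Check each constraint at x*: cooling 25/30 (slack 5); catalyst 70/70 (tight); reactor time 30/30 (tight).
Since cooling is not tight, its dual is 0.
The binding rows give the dual system: 5·y_catalyst + 3·y_reactor time = 34 and 3·y_catalyst + 1·y_reactor time = 14.
→ y_catalyst = 2 and y_reactor time = 8.
Shadow price of catalyst = 2.

2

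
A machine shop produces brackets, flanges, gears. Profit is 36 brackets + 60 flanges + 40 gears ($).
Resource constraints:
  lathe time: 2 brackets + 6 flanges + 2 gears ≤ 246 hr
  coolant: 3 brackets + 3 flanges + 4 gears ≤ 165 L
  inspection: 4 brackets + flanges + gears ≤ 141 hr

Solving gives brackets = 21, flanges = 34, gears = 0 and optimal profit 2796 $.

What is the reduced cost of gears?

-4

At the optimum: lathe time uses 246 of 246 (binding); coolant uses 165 of 165 (binding); inspection uses 118 of 141 (slack = 23).
By complementary slackness, y = 0 for the non-binding constraint.
Dual feasibility on the basic columns requires 2·y_lathe time + 3·y_coolant = 36, 6·y_lathe time + 3·y_coolant = 60.
→ y_lathe time = 6 and y_coolant = 8.
Reduced cost of gears: c₃ − yᵀa₃ = 40 − (6·2 + 8·4) = 40 − 44 = -4.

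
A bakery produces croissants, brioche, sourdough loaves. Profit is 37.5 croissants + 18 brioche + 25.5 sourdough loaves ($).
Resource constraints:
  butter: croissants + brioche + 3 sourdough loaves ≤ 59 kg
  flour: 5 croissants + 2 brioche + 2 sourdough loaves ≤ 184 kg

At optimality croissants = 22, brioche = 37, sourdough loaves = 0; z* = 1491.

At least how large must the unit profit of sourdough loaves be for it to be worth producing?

28

Check each constraint at x*: butter 59/59 (tight); flour 184/184 (tight).
The binding rows give the dual system: 1·y_butter + 5·y_flour = 37.5 and 1·y_butter + 2·y_flour = 18.
Solving: y_butter = 5, y_flour = 6.5.
sourdough loaves enters the basis when its profit ≥ yᵀa₃ = 5·3 + 6.5·2 = 28.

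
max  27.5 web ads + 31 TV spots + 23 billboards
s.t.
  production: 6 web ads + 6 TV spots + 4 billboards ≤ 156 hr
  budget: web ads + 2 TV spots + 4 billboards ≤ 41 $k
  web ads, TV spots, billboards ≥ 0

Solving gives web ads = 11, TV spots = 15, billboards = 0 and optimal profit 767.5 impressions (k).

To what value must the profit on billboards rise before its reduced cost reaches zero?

Check each constraint at x*: production 156/156 (tight); budget 41/41 (tight).
Dual feasibility on the basic columns requires 6·y_production + 1·y_budget = 27.5, 6·y_production + 2·y_budget = 31.
This yields shadow prices y_production = 4, y_budget = 3.5.
billboards enters the basis when its profit ≥ yᵀa₃ = 4·4 + 3.5·4 = 30.

30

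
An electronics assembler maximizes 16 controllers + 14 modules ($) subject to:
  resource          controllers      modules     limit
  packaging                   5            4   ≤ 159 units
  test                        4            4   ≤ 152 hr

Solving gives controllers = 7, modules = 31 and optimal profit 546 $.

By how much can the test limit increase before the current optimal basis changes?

Binding constraints: packaging, test. The basis is B = [[5,4],[4,4]] with det 4.
Per unit increase in test, x* moves by d = (-1, 1.25).
The basis stays optimal until controllers reaches 0; allowable increase = 7 hr.

7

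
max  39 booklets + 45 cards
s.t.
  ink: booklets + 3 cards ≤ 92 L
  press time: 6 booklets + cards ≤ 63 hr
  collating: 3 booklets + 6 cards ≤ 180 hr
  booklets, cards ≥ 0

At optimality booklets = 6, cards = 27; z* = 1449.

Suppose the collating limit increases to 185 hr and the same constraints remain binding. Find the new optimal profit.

1484

At the optimum: ink uses 87 of 92 (slack = 5); press time uses 63 of 63 (binding); collating uses 180 of 180 (binding).
By complementary slackness, y = 0 for the non-binding constraint.
Dual feasibility on the basic columns requires 6·y_press time + 3·y_collating = 39, 1·y_press time + 6·y_collating = 45.
This yields shadow prices y_press time = 3, y_collating = 7.
Δz = y_collating·Δb = 7 × (5) = 35, so new z* = 1449 + 35 = 1484.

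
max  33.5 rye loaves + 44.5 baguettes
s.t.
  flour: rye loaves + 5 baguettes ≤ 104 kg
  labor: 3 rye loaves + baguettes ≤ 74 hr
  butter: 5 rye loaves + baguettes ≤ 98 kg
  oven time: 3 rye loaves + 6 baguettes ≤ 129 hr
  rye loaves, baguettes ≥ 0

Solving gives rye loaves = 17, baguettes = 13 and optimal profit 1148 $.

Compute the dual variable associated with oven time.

At the optimum: flour uses 82 of 104 (slack = 22); labor uses 64 of 74 (slack = 10); butter uses 98 of 98 (binding); oven time uses 129 of 129 (binding).
Slack constraints have shadow price 0 (complementary slackness).
Dual feasibility on the basic columns requires 5·y_butter + 3·y_oven time = 33.5, 1·y_butter + 6·y_oven time = 44.5.
This yields shadow prices y_butter = 2.5, y_oven time = 7.
Shadow price of oven time = 7.

7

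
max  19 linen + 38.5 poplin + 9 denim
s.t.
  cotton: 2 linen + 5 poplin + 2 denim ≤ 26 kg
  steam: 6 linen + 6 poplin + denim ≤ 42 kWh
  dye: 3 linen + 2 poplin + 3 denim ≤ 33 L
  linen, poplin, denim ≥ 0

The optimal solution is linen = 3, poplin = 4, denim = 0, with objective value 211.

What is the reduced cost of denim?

-5

Check each constraint at x*: cotton 26/26 (tight); steam 42/42 (tight); dye 17/33 (slack 16).
Since dye is not tight, its dual is 0.
The binding rows give the dual system: 2·y_cotton + 6·y_steam = 19 and 5·y_cotton + 6·y_steam = 38.5.
→ y_cotton = 6.5 and y_steam = 1.
Reduced cost of denim: c₃ − yᵀa₃ = 9 − (6.5·2 + 1·1) = 9 − 14 = -5.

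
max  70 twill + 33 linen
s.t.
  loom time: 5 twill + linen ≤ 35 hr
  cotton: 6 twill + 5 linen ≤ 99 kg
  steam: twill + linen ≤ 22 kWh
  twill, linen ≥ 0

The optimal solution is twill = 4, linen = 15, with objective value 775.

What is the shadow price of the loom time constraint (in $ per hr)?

Binding: loom time and cotton. Non-binding: steam (3 unused).
Since steam is not tight, its dual is 0.
From A_Bᵀ y = c: 5·y_loom time + 6·y_cotton = 70; 1·y_loom time + 5·y_cotton = 33.
This yields shadow prices y_loom time = 8, y_cotton = 5.
Shadow price of loom time = 8.

8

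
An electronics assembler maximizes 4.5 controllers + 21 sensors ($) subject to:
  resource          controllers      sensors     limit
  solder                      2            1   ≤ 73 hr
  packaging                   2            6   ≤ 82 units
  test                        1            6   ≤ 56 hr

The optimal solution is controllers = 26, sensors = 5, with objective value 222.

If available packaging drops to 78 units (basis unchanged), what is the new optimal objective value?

Binding: packaging and test. Non-binding: solder (16 unused).
By complementary slackness, y = 0 for the non-binding constraint.
Dual feasibility on the basic columns requires 2·y_packaging + 1·y_test = 4.5, 6·y_packaging + 6·y_test = 21.
Solving: y_packaging = 1, y_test = 2.5.
Δz = y_packaging·Δb = 1 × (-4) = -4, so new z* = 222 − 4 = 218.

218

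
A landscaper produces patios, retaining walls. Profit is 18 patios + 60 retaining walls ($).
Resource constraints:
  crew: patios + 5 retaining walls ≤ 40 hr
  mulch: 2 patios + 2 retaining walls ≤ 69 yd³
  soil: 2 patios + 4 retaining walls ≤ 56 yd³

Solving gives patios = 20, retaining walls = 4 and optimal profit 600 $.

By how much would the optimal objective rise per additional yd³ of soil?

Binding: crew and soil. Non-binding: mulch (21 unused).
Slack constraints have shadow price 0 (complementary slackness).
From A_Bᵀ y = c: 1·y_crew + 2·y_soil = 18; 5·y_crew + 4·y_soil = 60.
Solving: y_crew = 8, y_soil = 5.
Shadow price of soil = 5.

5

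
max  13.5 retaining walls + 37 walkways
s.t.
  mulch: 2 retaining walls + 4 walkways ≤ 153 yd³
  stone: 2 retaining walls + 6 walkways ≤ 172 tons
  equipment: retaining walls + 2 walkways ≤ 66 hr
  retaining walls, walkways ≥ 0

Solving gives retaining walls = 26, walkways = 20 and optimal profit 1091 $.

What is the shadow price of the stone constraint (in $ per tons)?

5

Check each constraint at x*: mulch 132/153 (slack 21); stone 172/172 (tight); equipment 66/66 (tight).
By complementary slackness, y = 0 for the non-binding constraint.
The binding rows give the dual system: 2·y_stone + 1·y_equipment = 13.5 and 6·y_stone + 2·y_equipment = 37.
This yields shadow prices y_stone = 5, y_equipment = 3.5.
Shadow price of stone = 5.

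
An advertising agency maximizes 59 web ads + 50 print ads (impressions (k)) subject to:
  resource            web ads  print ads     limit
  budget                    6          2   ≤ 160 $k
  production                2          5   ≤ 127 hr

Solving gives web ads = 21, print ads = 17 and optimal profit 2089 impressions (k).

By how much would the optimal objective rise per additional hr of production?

At the optimum: budget uses 160 of 160 (binding); production uses 127 of 127 (binding).
The binding rows give the dual system: 6·y_budget + 2·y_production = 59 and 2·y_budget + 5·y_production = 50.
→ y_budget = 7.5 and y_production = 7.
Shadow price of production = 7.

7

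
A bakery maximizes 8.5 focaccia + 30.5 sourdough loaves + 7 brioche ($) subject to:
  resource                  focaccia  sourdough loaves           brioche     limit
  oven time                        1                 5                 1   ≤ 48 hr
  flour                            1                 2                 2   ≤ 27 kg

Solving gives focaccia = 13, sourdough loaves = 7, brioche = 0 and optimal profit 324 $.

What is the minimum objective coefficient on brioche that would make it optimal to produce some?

At the optimum: oven time uses 48 of 48 (binding); flour uses 27 of 27 (binding).
Dual feasibility on the basic columns requires 1·y_oven time + 1·y_flour = 8.5, 5·y_oven time + 2·y_flour = 30.5.
This yields shadow prices y_oven time = 4.5, y_flour = 4.
brioche enters the basis when its profit ≥ yᵀa₃ = 4.5·1 + 4·2 = 12.5.

12.5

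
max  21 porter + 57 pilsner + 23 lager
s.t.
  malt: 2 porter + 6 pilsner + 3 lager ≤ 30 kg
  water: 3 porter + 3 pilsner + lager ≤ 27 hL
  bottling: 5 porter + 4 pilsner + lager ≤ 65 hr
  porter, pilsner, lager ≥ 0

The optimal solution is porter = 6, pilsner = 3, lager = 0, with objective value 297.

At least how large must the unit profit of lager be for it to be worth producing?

28

Binding: malt and water. Non-binding: bottling (23 unused).
By complementary slackness, y = 0 for the non-binding constraint.
From A_Bᵀ y = c: 2·y_malt + 3·y_water = 21; 6·y_malt + 3·y_water = 57.
Solving: y_malt = 9, y_water = 1.
lager enters the basis when its profit ≥ yᵀa₃ = 9·3 + 1·1 = 28.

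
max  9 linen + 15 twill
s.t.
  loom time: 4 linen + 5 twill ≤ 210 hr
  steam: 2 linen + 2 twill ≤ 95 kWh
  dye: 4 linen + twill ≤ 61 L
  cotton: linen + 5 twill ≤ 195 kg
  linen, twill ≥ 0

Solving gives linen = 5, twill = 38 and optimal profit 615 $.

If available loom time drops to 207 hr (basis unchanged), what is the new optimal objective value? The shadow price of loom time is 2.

609

Δb = -3, so new z* = 615 + (2)·(-3) = 615 − 6 = 609.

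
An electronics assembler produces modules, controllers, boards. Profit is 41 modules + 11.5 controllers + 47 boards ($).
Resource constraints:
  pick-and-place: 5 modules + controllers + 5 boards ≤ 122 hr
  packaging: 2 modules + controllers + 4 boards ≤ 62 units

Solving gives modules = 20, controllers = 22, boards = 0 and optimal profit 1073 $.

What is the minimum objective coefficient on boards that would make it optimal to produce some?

Check each constraint at x*: pick-and-place 122/122 (tight); packaging 62/62 (tight).
From A_Bᵀ y = c: 5·y_pick-and-place + 2·y_packaging = 41; 1·y_pick-and-place + 1·y_packaging = 11.5.
Solving: y_pick-and-place = 6, y_packaging = 5.5.
boards enters the basis when its profit ≥ yᵀa₃ = 6·5 + 5.5·4 = 52.

52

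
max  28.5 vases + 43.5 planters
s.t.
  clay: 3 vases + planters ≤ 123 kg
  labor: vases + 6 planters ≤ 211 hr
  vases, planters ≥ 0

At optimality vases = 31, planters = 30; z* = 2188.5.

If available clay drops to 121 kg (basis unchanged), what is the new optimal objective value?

2173.5

Check each constraint at x*: clay 123/123 (tight); labor 211/211 (tight).
The binding rows give the dual system: 3·y_clay + 1·y_labor = 28.5 and 1·y_clay + 6·y_labor = 43.5.
→ y_clay = 7.5 and y_labor = 6.
Δz = y_clay·Δb = 7.5 × (-2) = -15, so new z* = 2188.5 − 15 = 2173.5.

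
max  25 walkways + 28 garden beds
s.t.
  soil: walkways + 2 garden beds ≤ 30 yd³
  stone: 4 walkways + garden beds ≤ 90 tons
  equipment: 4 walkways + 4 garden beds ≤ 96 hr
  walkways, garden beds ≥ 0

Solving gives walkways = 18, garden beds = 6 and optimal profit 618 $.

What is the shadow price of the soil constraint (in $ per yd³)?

3

Binding: soil and equipment. Non-binding: stone (12 unused).
By complementary slackness, y = 0 for the non-binding constraint.
From A_Bᵀ y = c: 1·y_soil + 4·y_equipment = 25; 2·y_soil + 4·y_equipment = 28.
Solving: y_soil = 3, y_equipment = 5.5.
Shadow price of soil = 3.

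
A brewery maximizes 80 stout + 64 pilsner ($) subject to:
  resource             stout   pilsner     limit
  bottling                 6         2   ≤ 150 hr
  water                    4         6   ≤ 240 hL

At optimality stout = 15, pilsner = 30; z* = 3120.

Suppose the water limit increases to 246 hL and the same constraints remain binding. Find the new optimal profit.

3168

At the optimum: bottling uses 150 of 150 (binding); water uses 240 of 240 (binding).
The binding rows give the dual system: 6·y_bottling + 4·y_water = 80 and 2·y_bottling + 6·y_water = 64.
→ y_bottling = 8 and y_water = 8.
Δz = y_water·Δb = 8 × (6) = 48, so new z* = 3120 + 48 = 3168.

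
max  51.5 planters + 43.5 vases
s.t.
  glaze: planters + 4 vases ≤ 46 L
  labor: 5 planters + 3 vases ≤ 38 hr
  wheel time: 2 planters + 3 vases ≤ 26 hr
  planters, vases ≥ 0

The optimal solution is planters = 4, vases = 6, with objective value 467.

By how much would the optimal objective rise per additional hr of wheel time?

Binding: labor and wheel time. Non-binding: glaze (18 unused).
Slack constraints have shadow price 0 (complementary slackness).
From A_Bᵀ y = c: 5·y_labor + 2·y_wheel time = 51.5; 3·y_labor + 3·y_wheel time = 43.5.
→ y_labor = 7.5 and y_wheel time = 7.
Shadow price of wheel time = 7.

7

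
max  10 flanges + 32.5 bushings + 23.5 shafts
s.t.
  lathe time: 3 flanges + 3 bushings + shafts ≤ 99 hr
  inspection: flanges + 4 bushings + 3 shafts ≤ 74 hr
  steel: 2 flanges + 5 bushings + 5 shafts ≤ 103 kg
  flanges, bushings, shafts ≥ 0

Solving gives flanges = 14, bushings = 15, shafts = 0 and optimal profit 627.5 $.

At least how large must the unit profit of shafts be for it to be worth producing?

27.5

Check each constraint at x*: lathe time 87/99 (slack 12); inspection 74/74 (tight); steel 103/103 (tight).
By complementary slackness, y = 0 for the non-binding constraint.
Dual feasibility on the basic columns requires 1·y_inspection + 2·y_steel = 10, 4·y_inspection + 5·y_steel = 32.5.
This yields shadow prices y_inspection = 5, y_steel = 2.5.
shafts enters the basis when its profit ≥ yᵀa₃ = 5·3 + 2.5·5 = 27.5.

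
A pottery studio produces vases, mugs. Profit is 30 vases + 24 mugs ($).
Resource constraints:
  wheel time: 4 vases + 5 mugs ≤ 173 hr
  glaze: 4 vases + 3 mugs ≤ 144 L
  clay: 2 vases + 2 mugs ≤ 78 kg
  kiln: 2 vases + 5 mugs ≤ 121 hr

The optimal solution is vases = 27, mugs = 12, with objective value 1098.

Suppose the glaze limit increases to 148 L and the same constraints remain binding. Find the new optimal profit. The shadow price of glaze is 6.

1122

Δb = 4, so new z* = 1098 + (6)·(4) = 1098 + 24 = 1122.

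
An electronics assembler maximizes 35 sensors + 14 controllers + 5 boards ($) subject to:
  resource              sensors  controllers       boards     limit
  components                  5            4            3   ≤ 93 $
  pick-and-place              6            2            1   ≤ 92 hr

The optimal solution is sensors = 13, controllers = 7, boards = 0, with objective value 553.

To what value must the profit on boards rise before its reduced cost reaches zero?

At the optimum: components uses 93 of 93 (binding); pick-and-place uses 92 of 92 (binding).
The binding rows give the dual system: 5·y_components + 6·y_pick-and-place = 35 and 4·y_components + 2·y_pick-and-place = 14.
This yields shadow prices y_components = 1, y_pick-and-place = 5.
boards enters the basis when its profit ≥ yᵀa₃ = 1·3 + 5·1 = 8.

8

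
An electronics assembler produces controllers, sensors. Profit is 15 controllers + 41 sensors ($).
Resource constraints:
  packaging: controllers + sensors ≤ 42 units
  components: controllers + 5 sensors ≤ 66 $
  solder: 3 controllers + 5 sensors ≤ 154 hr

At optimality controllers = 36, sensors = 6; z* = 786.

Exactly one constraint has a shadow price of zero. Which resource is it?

solder

packaging: 42/42 (binding)
components: 66/66 (binding)
solder: 138/154 (slack 16)
By complementary slackness, a constraint with positive slack has shadow price 0 → solder.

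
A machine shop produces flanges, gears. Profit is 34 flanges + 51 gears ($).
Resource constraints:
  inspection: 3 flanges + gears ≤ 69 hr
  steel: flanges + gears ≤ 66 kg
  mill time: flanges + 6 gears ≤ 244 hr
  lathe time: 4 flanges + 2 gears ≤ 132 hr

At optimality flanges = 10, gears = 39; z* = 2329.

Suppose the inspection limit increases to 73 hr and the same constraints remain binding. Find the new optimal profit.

At the optimum: inspection uses 69 of 69 (binding); steel uses 49 of 66 (slack = 17); mill time uses 244 of 244 (binding); lathe time uses 118 of 132 (slack = 14).
By complementary slackness, y = 0 for the non-binding constraints.
From A_Bᵀ y = c: 3·y_inspection + 1·y_mill time = 34; 1·y_inspection + 6·y_mill time = 51.
This yields shadow prices y_inspection = 9, y_mill time = 7.
Δz = y_inspection·Δb = 9 × (4) = 36, so new z* = 2329 + 36 = 2365.

2365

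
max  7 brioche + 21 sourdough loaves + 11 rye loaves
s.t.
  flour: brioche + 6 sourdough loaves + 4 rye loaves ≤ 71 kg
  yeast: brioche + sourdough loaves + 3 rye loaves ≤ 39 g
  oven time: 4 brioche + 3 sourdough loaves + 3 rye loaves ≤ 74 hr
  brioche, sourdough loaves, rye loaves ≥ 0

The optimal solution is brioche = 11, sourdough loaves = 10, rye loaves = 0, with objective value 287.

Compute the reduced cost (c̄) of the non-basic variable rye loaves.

-4

At the optimum: flour uses 71 of 71 (binding); yeast uses 21 of 39 (slack = 18); oven time uses 74 of 74 (binding).
Since yeast is not tight, its dual is 0.
The binding rows give the dual system: 1·y_flour + 4·y_oven time = 7 and 6·y_flour + 3·y_oven time = 21.
This yields shadow prices y_flour = 3, y_oven time = 1.
Reduced cost of rye loaves: c₃ − yᵀa₃ = 11 − (3·4 + 1·3) = 11 − 15 = -4.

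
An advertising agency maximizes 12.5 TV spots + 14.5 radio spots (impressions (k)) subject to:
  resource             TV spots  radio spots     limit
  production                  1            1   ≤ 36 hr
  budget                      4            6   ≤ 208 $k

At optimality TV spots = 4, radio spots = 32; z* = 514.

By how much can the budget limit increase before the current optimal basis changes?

8

Binding constraints: production, budget. The basis is B = [[1,1],[4,6]] with det 2.
Per unit increase in budget, x* moves by d = (-0.5, 0.5).
The basis stays optimal until TV spots reaches 0; allowable increase = 8 $k.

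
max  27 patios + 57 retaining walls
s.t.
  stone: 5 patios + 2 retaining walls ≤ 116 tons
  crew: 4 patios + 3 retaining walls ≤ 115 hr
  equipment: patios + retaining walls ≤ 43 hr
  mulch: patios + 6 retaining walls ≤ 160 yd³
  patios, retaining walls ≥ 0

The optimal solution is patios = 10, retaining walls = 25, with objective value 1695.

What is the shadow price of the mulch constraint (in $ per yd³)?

Binding: crew and mulch. Non-binding: stone (16 unused), equipment (8 unused).
By complementary slackness, y = 0 for the non-binding constraints.
Dual feasibility on the basic columns requires 4·y_crew + 1·y_mulch = 27, 3·y_crew + 6·y_mulch = 57.
This yields shadow prices y_crew = 5, y_mulch = 7.
Shadow price of mulch = 7.

7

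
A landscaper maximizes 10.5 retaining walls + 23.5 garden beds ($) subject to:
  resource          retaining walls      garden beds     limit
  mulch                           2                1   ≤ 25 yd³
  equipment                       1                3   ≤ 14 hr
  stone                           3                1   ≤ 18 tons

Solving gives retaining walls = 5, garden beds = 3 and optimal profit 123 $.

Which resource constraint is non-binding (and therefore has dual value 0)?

mulch: 13/25 (slack 12)
equipment: 14/14 (binding)
stone: 18/18 (binding)
By complementary slackness, a constraint with positive slack has shadow price 0 → mulch.

mulch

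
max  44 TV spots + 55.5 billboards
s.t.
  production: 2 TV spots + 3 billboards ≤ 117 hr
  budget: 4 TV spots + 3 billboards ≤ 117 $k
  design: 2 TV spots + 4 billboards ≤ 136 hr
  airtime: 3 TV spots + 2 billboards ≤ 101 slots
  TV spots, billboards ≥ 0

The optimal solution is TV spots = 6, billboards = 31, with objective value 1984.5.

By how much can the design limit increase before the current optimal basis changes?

20

Binding constraints: budget, design. The basis is B = [[4,3],[2,4]] with det 10.
Per unit increase in design, x* moves by d = (-0.3, 0.4).
The basis stays optimal until TV spots reaches 0; allowable increase = 20 hr.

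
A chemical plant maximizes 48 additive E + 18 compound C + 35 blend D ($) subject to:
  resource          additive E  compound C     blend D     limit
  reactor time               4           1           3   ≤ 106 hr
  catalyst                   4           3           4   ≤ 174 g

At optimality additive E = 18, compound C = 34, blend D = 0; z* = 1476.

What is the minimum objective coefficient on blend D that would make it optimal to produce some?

39

Both reactor time and catalyst are binding at x*.
From A_Bᵀ y = c: 4·y_reactor time + 4·y_catalyst = 48; 1·y_reactor time + 3·y_catalyst = 18.
This yields shadow prices y_reactor time = 9, y_catalyst = 3.
blend D enters the basis when its profit ≥ yᵀa₃ = 9·3 + 3·4 = 39.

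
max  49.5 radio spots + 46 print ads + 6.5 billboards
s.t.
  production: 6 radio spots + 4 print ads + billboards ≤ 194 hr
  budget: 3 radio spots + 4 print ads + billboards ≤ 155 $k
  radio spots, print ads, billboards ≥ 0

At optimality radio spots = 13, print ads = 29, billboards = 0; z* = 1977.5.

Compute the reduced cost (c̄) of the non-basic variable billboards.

Check each constraint at x*: production 194/194 (tight); budget 155/155 (tight).
From A_Bᵀ y = c: 6·y_production + 3·y_budget = 49.5; 4·y_production + 4·y_budget = 46.
Solving: y_production = 5, y_budget = 6.5.
Reduced cost of billboards: c₃ − yᵀa₃ = 6.5 − (5·1 + 6.5·1) = 6.5 − 11.5 = -5.

-5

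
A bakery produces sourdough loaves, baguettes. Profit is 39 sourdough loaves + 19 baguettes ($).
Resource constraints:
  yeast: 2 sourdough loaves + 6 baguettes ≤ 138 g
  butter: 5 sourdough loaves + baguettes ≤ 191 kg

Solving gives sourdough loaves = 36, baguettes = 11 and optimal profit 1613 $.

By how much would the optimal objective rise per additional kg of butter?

Both yeast and butter are binding at x*.
Dual feasibility on the basic columns requires 2·y_yeast + 5·y_butter = 39, 6·y_yeast + 1·y_butter = 19.
→ y_yeast = 2 and y_butter = 7.
Shadow price of butter = 7.

7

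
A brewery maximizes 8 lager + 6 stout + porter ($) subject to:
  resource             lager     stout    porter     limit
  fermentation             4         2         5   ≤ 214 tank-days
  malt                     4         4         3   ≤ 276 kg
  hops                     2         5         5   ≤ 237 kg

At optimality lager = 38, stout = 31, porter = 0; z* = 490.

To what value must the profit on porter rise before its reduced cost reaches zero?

Check each constraint at x*: fermentation 214/214 (tight); malt 276/276 (tight); hops 231/237 (slack 6).
Since hops is not tight, its dual is 0.
From A_Bᵀ y = c: 4·y_fermentation + 4·y_malt = 8; 2·y_fermentation + 4·y_malt = 6.
Solving: y_fermentation = 1, y_malt = 1.
porter enters the basis when its profit ≥ yᵀa₃ = 1·5 + 1·3 = 8.

8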